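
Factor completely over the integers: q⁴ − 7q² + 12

Substitute u = q² to get a quadratic in u, then factor.
q² − 4 is a difference of squares.
q² − 3 is irreducible over ℤ (3 is not a perfect square).

(q + 2)(q − 2)(q² − 3)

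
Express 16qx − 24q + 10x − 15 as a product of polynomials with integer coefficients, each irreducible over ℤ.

Group as (16qx − 24q) + (10x − 15) = 8q(2x − 3) + 5(2x − 3).
Both groups share the factor (2x − 3).

(2x − 3)(8q + 5)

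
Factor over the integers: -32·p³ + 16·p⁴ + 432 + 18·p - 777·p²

Among the possible rational roots, p = -3/4 is a root, so (4·p + 3) divides it; the quotient is 4·p³ - 11·p² - 186·p + 144.
Next, p = 3/4 is a root, so (4·p - 3) divides it; the quotient is p² - 2·p - 48.
The remaining quadratic factors as (p - 8)(p + 6).

(4·p + 3)·(4·p - 3)·(p + 6)·(p - 8)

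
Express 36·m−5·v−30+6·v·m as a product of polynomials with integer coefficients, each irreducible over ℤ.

Group as (6·v·m−5·v) + (36·m−30) = v·(6·m−5) + 6·(6·m−5).
Both groups share the factor (6·m−5).

(6·m−5)·(v+6)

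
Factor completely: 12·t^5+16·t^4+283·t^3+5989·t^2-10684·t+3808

(2·t-1)·(6·t-7)·(t+8)·(t^2-5·t+68)

Among the possible rational roots, t = -8 is a root, giving the factor (t+8) and quotient 12·t^4-80·t^3+923·t^2-1395·t+476.
Then t = 7/6 is a root, giving the factor (6·t-7) and quotient 2·t^3-11·t^2+141·t-68.
Next, t = 1/2 is a root, so (2·t-1) divides it; the quotient is t^2-5·t+68.
The quadratic t^2-5·t+68 has discriminant -247 < 0 and is irreducible over ℤ.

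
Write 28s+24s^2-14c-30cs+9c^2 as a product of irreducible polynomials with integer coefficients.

Group: 9c(c-2s) + (-12s-14)(c-2s); both groups contain (c-2s).

(9c-12s-14)(c-2s)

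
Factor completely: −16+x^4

(x+2)(x−2)(x^2+4)

Write as (x^2)² − (4)², then factor x^2−4 once more.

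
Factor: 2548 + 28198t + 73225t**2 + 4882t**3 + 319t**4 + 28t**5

Among the possible rational roots, t = -13 is a root, so (t + 13) divides it; the quotient is 28t**4 - 45t**3 + 5467t**2 + 2154t + 196.
Then t = -1/4 is a root, giving the factor (4t + 1) and quotient 7t**3 - 13t**2 + 1370t + 196.
Next, t = -1/7 is a root, so (7t + 1) is a factor; dividing leaves t**2 - 2t + 196.
The quadratic t**2 - 2t + 196 has discriminant -780 < 0 and is irreducible over ℤ.

(4t + 1)(7t + 1)(t + 13)(t**2 - 2t + 196)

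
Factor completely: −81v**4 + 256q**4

Write as (16q**2)² − (9v**2)², then factor 16q**2 − 9v**2 once more.

(4q + 3v)(4q − 3v)(16q**2 + 9v**2)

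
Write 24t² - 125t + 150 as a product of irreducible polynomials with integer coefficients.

Need a pair with product 24·150 = 3600 and sum -125: that's -45 and -80.
Split the middle term: 24t² - 45t - 80t + 150 = 3t(8t - 15) - 10(8t - 15).

(3t - 10)(8t - 15)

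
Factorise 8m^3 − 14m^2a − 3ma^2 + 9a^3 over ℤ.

(2m − 3a)(m − a)(4m + 3a)

Group: m(8m^2 − 6ma − 9a^2) − a(8m^2 − 6ma − 9a^2); both groups contain (8m^2 − 6ma − 9a^2), so (m − a) is a factor with cofactor 8m^2 − 6ma − 9a^2.
The cofactor groups again: 8m^2 − 6ma − 9a^2 = 4m(2m − 3a) + 3a(2m − 3a); both groups contain (2m − 3a), giving (4m + 3a)(2m − 3a).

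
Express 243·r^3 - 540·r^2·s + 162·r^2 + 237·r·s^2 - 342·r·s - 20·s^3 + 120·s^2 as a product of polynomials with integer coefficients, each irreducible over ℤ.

Group: 3·r·(81·r^2 - 45·r·s + 54·r + 4·s^2 - 24·s) - 5·s·(81·r^2 - 45·r·s + 54·r + 4·s^2 - 24·s); both groups contain (81·r^2 - 45·r·s + 54·r + 4·s^2 - 24·s), so (3·r - 5·s) is a factor with cofactor 81·r^2 - 45·r·s + 54·r + 4·s^2 - 24·s.
The cofactor groups again: 81·r^2 - 45·r·s + 54·r + 4·s^2 - 24·s = 9·r·(9·r - 4·s) + (-s + 6)·(9·r - 4·s); both groups contain (9·r - 4·s), giving (9·r - s + 6)·(9·r - 4·s).

(3·r - 5·s)·(9·r - 4·s)·(9·r - s + 6)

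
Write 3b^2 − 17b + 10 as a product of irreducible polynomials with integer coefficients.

Need a pair with product 3·10 = 30 and sum −17: that's −2 and −15.
Split the middle term: 3b^2 − 2b − 15b + 10 = b(3b − 2) − 5(3b − 2).

(3b − 2)(b − 5)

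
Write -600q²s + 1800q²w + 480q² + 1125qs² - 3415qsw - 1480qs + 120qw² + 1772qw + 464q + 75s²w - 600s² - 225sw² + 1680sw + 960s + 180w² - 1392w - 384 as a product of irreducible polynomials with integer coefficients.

Group: 8q(-75qs + 225qw + 60q - 5sw + 40s + 15w² - 116w - 32) + (-15s + 12)(-75qs + 225qw + 60q - 5sw + 40s + 15w² - 116w - 32); both groups contain (-75qs + 225qw + 60q - 5sw + 40s + 15w² - 116w - 32), so (8q - 15s + 12) is a factor with cofactor -75qs + 225qw + 60q - 5sw + 40s + 15w² - 116w - 32.
The cofactor groups again: -75qs + 225qw + 60q - 5sw + 40s + 15w² - 116w - 32 = -15q(5s - 15w - 4) + (-w + 8)(5s - 15w - 4); both groups contain (5s - 15w - 4), giving -(15q + w - 8)(5s - 15w - 4).

-(15q + w - 8)(5s - 15w - 4)(8q - 15s + 12)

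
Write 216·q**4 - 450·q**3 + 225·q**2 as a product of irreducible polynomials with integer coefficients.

Pull out the common factor 9·q**2, then factor the remaining trinomial.

9·q**2·(4·q - 5)·(6·q - 5)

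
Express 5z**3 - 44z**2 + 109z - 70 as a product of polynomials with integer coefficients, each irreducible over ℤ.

(5z - 14)(z - 1)(z - 5)

Testing divisors of the constant over divisors of the leading coefficient, z = 5 is a root, giving the factor (z - 5) and quotient 5z**2 - 19z + 14.
The remaining quadratic factors as (z - 1)(5z - 14).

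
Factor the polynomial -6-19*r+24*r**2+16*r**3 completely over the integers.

Among the possible rational roots, r = -1/4 is a root, so (4*r+1) divides it; the quotient is 4*r**2+5*r-6.
The remaining quadratic factors as (r+2)(4*r-3).

(4*r+1)*(4*r-3)*(r+2)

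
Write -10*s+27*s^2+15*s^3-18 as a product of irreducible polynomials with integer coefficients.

(5*s+9)*(3*s^2-2)

Group as (15*s^3-10*s) + (27*s^2-18) = 5*s*(3*s^2-2) + 9*(3*s^2-2).
Both groups share the factor (3*s^2-2).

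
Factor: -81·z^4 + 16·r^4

(2·r + 3·z)·(2·r - 3·z)·(4·r^2 + 9·z^2)

(2·r)⁴ − (3·z)⁴ = ((2·r)² − (3·z)²)((2·r)² + (3·z)²); the first factor splits again, the second (4·r^2 + 9·z^2) is irreducible.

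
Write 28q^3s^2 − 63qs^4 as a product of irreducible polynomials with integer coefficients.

Every term has a factor of 7qs^2. Then 4q^2 − 9s^2 = (2q)² − (3s)².

7qs^2(2q + 3s)(2q − 3s)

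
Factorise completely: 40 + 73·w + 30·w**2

(5·w + 8)·(6·w + 5)

Need a pair with product 30·40 = 1200 and sum 73: that's 25 and 48.
Split the middle term: 30·w**2 + 25·w + 48·w + 40 = 5·w·(6·w + 5) + 8·(6·w + 5).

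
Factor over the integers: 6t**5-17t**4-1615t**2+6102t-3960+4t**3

(6t-5)(t-3)(t-6)(t**2+7t+44)

Testing divisors of the constant over divisors of the leading coefficient, t = 6 is a root, giving the factor (t-6) and quotient 6t**4+19t**3+118t**2-907t+660.
Next, t = 3 is a root, so (t-3) is a factor; dividing leaves 6t**3+37t**2+229t-220.
Continuing, t = 5/6 is a root, giving the factor (6t-5) and quotient t**2+7t+44.
The quadratic t**2+7t+44 has discriminant -127 < 0 and is irreducible over ℤ.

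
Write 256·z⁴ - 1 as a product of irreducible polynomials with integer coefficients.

(4·z)⁴ − (1)⁴ = ((4·z)² − (1)²)((4·z)² + (1)²); the first factor splits again, the second (16·z² + 1) is irreducible.

(4·z + 1)·(4·z - 1)·(16·z² + 1)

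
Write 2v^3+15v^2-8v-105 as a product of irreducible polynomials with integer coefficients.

Among the possible rational roots, v = -3 is a root, giving the factor (v+3) and quotient 2v^2+9v-35.
The remaining quadratic factors as (2v-5)(v+7).

(2v-5)(v+3)(v+7)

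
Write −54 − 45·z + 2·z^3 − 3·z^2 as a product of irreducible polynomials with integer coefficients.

(2·z + 3)·(z + 3)·(z − 6)

Among the possible rational roots, z = −3/2 is a root, giving the factor (2·z + 3) and quotient z^2 − 3·z − 18.
The remaining quadratic factors as (z − 6)(z + 3).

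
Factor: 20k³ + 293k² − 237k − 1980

By the rational root theorem, k = 11/4 is a root, giving the factor (4k − 11) and quotient 5k² + 87k + 180.
The remaining quadratic factors as (k + 15)(5k + 12).

(4k − 11)(5k + 12)(k + 15)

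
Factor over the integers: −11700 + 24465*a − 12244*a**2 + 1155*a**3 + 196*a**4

(4*a − 13)*(7*a − 15)*(7*a − 5)*(a + 12)

Among the possible rational roots, a = −12 is a root, so (a + 12) divides it; the quotient is 196*a**3 − 1197*a**2 + 2120*a − 975.
Then a = 5/7 is a root, so (7*a − 5) is a factor; dividing leaves 28*a**2 − 151*a + 195.
The remaining quadratic factors as (4*a − 13)(7*a − 15).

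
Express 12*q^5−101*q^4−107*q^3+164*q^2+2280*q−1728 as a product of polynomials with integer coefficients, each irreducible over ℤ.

Among the possible rational roots, q = 8/3 is a root, so (3*q−8) is a factor; dividing leaves 4*q^4−23*q^3−97*q^2−204*q+216.
Next, q = 9 is a root, so (q−9) is a factor; dividing leaves 4*q^3+13*q^2+20*q−24.
Next, q = 3/4 is a root, so (4*q−3) divides it; the quotient is q^2+4*q+8.
The quadratic q^2+4*q+8 has discriminant −16 < 0 and is irreducible over ℤ.

(3*q−8)*(4*q−3)*(q−9)*(q^2+4*q+8)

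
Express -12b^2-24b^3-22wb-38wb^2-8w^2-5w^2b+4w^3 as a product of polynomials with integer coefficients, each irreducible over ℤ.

(w-4b-2)(w+2b)(4w+3b)

Group: 4w(w^2-2wb-2w-8b^2-4b) + 3b(w^2-2wb-2w-8b^2-4b); both groups contain (w^2-2wb-2w-8b^2-4b), so (4w+3b) is a factor with cofactor w^2-2wb-2w-8b^2-4b.
The cofactor groups again: w^2-2wb-2w-8b^2-4b = w(w+2b) + (-4b-2)(w+2b); both groups contain (w+2b), giving (w-4b-2)(w+2b).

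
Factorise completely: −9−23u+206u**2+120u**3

(4u−1)(5u+9)(6u+1)

By the rational root theorem, u = 1/4 is a root, so (4u−1) divides it; the quotient is 30u**2+59u+9.
The remaining quadratic factors as (5u+9)(6u+1).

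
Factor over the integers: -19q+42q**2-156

Need a pair with product 42·(-156) = -6552 and sum -19: that's 72 and -91.
Split the middle term: 42q**2+72q - 91q-156 = 6q(7q+12) - 13(7q+12).

(6q-13)(7q+12)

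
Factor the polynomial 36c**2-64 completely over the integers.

Factor out 4, leaving 9c**2-16, which is a difference of two squares.

4(3c+4)(3c-4)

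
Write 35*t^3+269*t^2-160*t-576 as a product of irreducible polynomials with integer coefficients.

Trying the rational-root candidates, t = 8/5 is a root, so (5*t-8) divides it; the quotient is 7*t^2+65*t+72.
The remaining quadratic factors as (t+8)(7*t+9).

(5*t-8)*(7*t+9)*(t+8)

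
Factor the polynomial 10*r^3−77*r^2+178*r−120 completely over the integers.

By the rational root theorem, r = 5/2 is a root, giving the factor (2*r−5) and quotient 5*r^2−26*r+24.
The remaining quadratic factors as (5*r−6)(r−4).

(2*r−5)*(5*r−6)*(r−4)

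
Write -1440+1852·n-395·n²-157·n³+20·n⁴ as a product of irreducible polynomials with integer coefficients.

Among the possible rational roots, n = 5/4 is a root, giving the factor (4·n-5) and quotient 5·n³-33·n²-140·n+288.
Next, n = 8/5 is a root, so (5·n-8) is a factor; dividing leaves n²-5·n-36.
The remaining quadratic factors as (n+4)(n-9).

(4·n-5)·(5·n-8)·(n+4)·(n-9)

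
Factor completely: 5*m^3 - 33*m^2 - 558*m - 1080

(5*m + 12)*(m + 6)*(m - 15)

Testing divisors of the constant over divisors of the leading coefficient, m = 15 is a root, so (m - 15) is a factor; dividing leaves 5*m^2 + 42*m + 72.
The remaining quadratic factors as (5*m + 12)(m + 6).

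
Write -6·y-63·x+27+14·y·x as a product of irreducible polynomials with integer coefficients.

Group as (14·y·x-6·y) + (-63·x+27) = 2·y·(7·x-3) - 9·(7·x-3).
Both groups share the factor (7·x-3).

(2·y-9)·(7·x-3)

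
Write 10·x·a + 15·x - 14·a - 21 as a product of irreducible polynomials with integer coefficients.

Group as (10·x·a + 15·x) + (-14·a - 21) = 5·x·(2·a + 3) - 7·(2·a + 3).
Both groups share the factor (2·a + 3).

(2·a + 3)·(5·x - 7)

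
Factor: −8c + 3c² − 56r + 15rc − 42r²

Group: −7r(6r − 3c + 8) − c(6r − 3c + 8); both groups contain (6r − 3c + 8).

−(6r − 3c + 8)(7r + c)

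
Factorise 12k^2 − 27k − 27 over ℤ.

Pull out the common factor 3, then factor the remaining trinomial.

3(4k + 3)(k − 3)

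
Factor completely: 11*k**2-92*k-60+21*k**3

Among the possible rational roots, k = -2/3 is a root, giving the factor (3*k+2) and quotient 7*k**2-k-30.
The remaining quadratic factors as (7*k-15)(k+2).

(3*k+2)*(7*k-15)*(k+2)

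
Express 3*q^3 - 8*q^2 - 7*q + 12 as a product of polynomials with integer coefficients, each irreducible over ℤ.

Among the possible rational roots, q = -4/3 is a root, giving the factor (3*q + 4) and quotient q^2 - 4*q + 3.
The remaining quadratic factors as (q - 3)(q - 1).

(3*q + 4)*(q - 1)*(q - 3)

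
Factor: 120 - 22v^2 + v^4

(v^2 - 10)(v^2 - 12)

Substitute u = v^2 to get a quadratic in u, then factor.
v^2 - 12 is irreducible over ℤ (12 is not a perfect square).
v^2 - 10 is irreducible over ℤ (10 is not a perfect square).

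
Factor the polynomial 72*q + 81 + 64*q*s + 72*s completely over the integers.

(8*q + 9)*(8*s + 9)

Group as (64*q*s + 72*q) + (72*s + 81) = 8*q*(8*s + 9) + 9*(8*s + 9).
Both groups share the factor (8*s + 9).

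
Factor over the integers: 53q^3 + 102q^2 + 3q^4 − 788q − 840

(3q − 10)(q + 1)(q + 14)(q + 6)

Among the possible rational roots, q = −14 is a root, so (q + 14) divides it; the quotient is 3q^3 + 11q^2 − 52q − 60.
Continuing, q = −1 is a root, so (q + 1) is a factor; dividing leaves 3q^2 + 8q − 60.
The remaining quadratic factors as (q + 6)(3q − 10).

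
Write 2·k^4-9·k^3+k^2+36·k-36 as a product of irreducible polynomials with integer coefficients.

(2·k-3)·(k+2)·(k-2)·(k-3)

Trying the rational-root candidates, k = 3/2 is a root, so (2·k-3) divides it; the quotient is k^3-3·k^2-4·k+12.
Continuing, k = -2 is a root, so (k+2) divides it; the quotient is k^2-5·k+6.
The remaining quadratic factors as (k-2)(k-3).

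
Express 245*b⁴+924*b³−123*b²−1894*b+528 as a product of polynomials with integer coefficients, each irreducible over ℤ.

(5*b+11)*(7*b−2)*(7*b−8)*(b+3)

Among the possible rational roots, b = 8/7 is a root, so (7*b−8) divides it; the quotient is 35*b³+172*b²+179*b−66.
Next, b = −11/5 is a root, so (5*b+11) divides it; the quotient is 7*b²+19*b−6.
The remaining quadratic factors as (b+3)(7*b−2).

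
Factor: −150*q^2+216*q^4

Every term has a factor of 6*q^2. Then 36*q^2−25 = (6*q)² − (5)².

6*q^2*(6*q+5)*(6*q−5)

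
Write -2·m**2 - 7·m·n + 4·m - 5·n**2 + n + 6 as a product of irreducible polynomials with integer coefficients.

-(2·m + 5·n - 6)·(m + n + 1)

Group: -2·m·(m + n + 1) + (-5·n + 6)·(m + n + 1); both groups contain (m + n + 1).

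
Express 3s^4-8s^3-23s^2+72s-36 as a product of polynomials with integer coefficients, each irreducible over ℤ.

Trying the rational-root candidates, s = -3 is a root, giving the factor (s+3) and quotient 3s^3-17s^2+28s-12.
Then s = 2 is a root, giving the factor (s-2) and quotient 3s^2-11s+6.
The remaining quadratic factors as (3s-2)(s-3).

(3s-2)(s+3)(s-2)(s-3)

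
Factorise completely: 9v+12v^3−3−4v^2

(3v−1)(4v^2+3)

Group as (12v^3+9v) + (−4v^2−3) = 3v(4v^2+3) − (4v^2+3).
Both groups share the factor (4v^2+3).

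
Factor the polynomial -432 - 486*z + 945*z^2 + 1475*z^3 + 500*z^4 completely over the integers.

Trying the rational-root candidates, z = -8/5 is a root, so (5*z + 8) is a factor; dividing leaves 100*z^3 + 135*z^2 - 27*z - 54.
Then z = -3/4 is a root, giving the factor (4*z + 3) and quotient 25*z^2 + 15*z - 18.
The remaining quadratic factors as (5*z + 6)(5*z - 3).

(4*z + 3)*(5*z + 6)*(5*z + 8)*(5*z - 3)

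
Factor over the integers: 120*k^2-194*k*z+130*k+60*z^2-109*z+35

Group: 10*k*(12*k-5*z+7) + (-12*z+5)*(12*k-5*z+7); both groups contain (12*k-5*z+7).

(10*k-12*z+5)*(12*k-5*z+7)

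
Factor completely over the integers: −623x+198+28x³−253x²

(4x+9)(7x−2)(x−11)

Testing divisors of the constant over divisors of the leading coefficient, x = −9/4 is a root, so (4x+9) is a factor; dividing leaves 7x²−79x+22.
The remaining quadratic factors as (x−11)(7x−2).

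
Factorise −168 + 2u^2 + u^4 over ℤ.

Substitute w = u^2 to get a quadratic in w, then factor.
u^2 − 12 is irreducible over ℤ (12 is not a perfect square).
u^2 + 14 is irreducible over ℤ (always positive, so no real roots).

(u^2 + 14)(u^2 − 12)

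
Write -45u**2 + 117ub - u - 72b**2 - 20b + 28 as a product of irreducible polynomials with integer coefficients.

-(5u - 8b + 4)(9u - 9b - 7)

Group: -9u(5u - 8b + 4) + (9b + 7)(5u - 8b + 4); both groups contain (5u - 8b + 4).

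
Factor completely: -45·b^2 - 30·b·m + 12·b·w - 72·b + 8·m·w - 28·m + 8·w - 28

Group: -15·b·(3·b + 2·m + 2) + (4·w - 14)·(3·b + 2·m + 2); both groups contain (3·b + 2·m + 2).

-(15·b - 4·w + 14)·(3·b + 2·m + 2)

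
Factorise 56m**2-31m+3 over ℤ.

Need a pair with product 56·3 = 168 and sum -31: that's -24 and -7.
Split the middle term: 56m**2-24m - 7m+3 = 8m(7m-3) - (7m-3).

(7m-3)(8m-1)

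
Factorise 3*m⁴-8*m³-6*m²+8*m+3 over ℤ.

Trying the rational-root candidates, m = 3 is a root, giving the factor (m-3) and quotient 3*m³+m²-3*m-1.
Next, m = -1 is a root, so (m+1) divides it; the quotient is 3*m²-2*m-1.
The remaining quadratic factors as (m-1)(3*m+1).

(3*m+1)*(m+1)*(m-1)*(m-3)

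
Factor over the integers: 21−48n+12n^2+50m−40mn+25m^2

Group: 5m(5m−6n+3) + (−2n+7)(5m−6n+3); both groups contain (5m−6n+3).

(5m−2n+7)(5m−6n+3)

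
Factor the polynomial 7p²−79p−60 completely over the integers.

(7p+5)(p−12)

Need a pair with product 7·(−60) = −420 and sum −79: that's −84 and 5.
Split the middle term: 7p²−84p + 5p−60 = 7p(p−12) + 5(p−12).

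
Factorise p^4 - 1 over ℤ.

(p + 1)(p - 1)(p^2 + 1)

Difference of squares twice: with A = p and B = 1, A⁴ − B⁴ = (A² − B²)(A² + B²), and A² − B² factors again.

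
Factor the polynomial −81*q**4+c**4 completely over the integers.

(c)⁴ − (3*q)⁴ = ((c)² − (3*q)²)((c)² + (3*q)²); the first factor splits again, the second (c**2+9*q**2) is irreducible.

(c+3*q)*(c−3*q)*(c**2+9*q**2)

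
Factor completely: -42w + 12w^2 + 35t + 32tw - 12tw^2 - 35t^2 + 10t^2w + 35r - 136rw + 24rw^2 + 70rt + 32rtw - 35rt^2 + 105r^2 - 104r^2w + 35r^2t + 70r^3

Group: 7r(10r^2 + 5rt - 12rw + 5r - 5t^2 + 6tw + 5t - 6w) + (-2w + 7)(10r^2 + 5rt - 12rw + 5r - 5t^2 + 6tw + 5t - 6w); both groups contain (10r^2 + 5rt - 12rw + 5r - 5t^2 + 6tw + 5t - 6w), so (7r - 2w + 7) is a factor with cofactor 10r^2 + 5rt - 12rw + 5r - 5t^2 + 6tw + 5t - 6w.
The cofactor groups again: 10r^2 + 5rt - 12rw + 5r - 5t^2 + 6tw + 5t - 6w = 2r(5r + 5t - 6w) + (-t + 1)(5r + 5t - 6w); both groups contain (5r + 5t - 6w), giving (2r - t + 1)(5r + 5t - 6w).

(2r - t + 1)(5r + 5t - 6w)(7r - 2w + 7)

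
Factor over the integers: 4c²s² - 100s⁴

4s²(c + 5s)(c - 5s)

Pull out the common factor 4s²; c² - 25s² is a difference of squares.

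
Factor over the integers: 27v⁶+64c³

Recognize a sum of cubes with the parts 3v² and 4c.

(4c+3v²)(16c²-12cv²+9v⁴)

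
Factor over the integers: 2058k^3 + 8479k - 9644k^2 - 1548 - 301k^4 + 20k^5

(4k - 1)(5k - 4)(k - 9)(k^2 - 5k + 43)

Among the possible rational roots, k = 9 is a root, giving the factor (k - 9) and quotient 20k^4 - 121k^3 + 969k^2 - 923k + 172.
Then k = 4/5 is a root, so (5k - 4) divides it; the quotient is 4k^3 - 21k^2 + 177k - 43.
Next, k = 1/4 is a root, so (4k - 1) divides it; the quotient is k^2 - 5k + 43.
The quadratic k^2 - 5k + 43 has discriminant -147 < 0 and is irreducible over ℤ.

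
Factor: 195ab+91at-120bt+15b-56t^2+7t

Group: 13a(15b+7t) + (-8t+1)(15b+7t); both groups contain (15b+7t).

(13a-8t+1)(15b+7t)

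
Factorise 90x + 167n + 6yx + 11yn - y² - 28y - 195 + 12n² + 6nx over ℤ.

-(y - 12n - 6x + 13)(y + n + 15)

Group: -y(y - 12n - 6x + 13) + (-n - 15)(y - 12n - 6x + 13); both groups contain (y - 12n - 6x + 13).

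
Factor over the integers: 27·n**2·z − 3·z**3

Pull out the common factor 3·z; 9·n**2 − z**2 is a difference of squares.

3·z·(3·n + z)·(3·n − z)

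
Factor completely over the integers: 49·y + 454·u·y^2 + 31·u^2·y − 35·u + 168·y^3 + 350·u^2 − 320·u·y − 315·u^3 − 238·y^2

Group: 9·u·(−35·u^2 + 19·u·y + 35·u + 42·y^2 − 49·y) + (4·y − 1)·(−35·u^2 + 19·u·y + 35·u + 42·y^2 − 49·y); both groups contain (−35·u^2 + 19·u·y + 35·u + 42·y^2 − 49·y), so (9·u + 4·y − 1) is a factor with cofactor −35·u^2 + 19·u·y + 35·u + 42·y^2 − 49·y.
The cofactor groups again: −35·u^2 + 19·u·y + 35·u + 42·y^2 − 49·y = −7·u·(5·u − 7·y) + (−6·y + 7)·(5·u − 7·y); both groups contain (5·u − 7·y), giving −(7·u + 6·y − 7)·(5·u − 7·y).

−(5·u − 7·y)·(7·u + 6·y − 7)·(9·u + 4·y − 1)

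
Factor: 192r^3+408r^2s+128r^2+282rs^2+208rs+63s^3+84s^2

Group: 4r(48r^2+66rs+32r+21s^2+28s) + 3s(48r^2+66rs+32r+21s^2+28s); both groups contain (48r^2+66rs+32r+21s^2+28s), so (4r+3s) is a factor with cofactor 48r^2+66rs+32r+21s^2+28s.
The cofactor groups again: 48r^2+66rs+32r+21s^2+28s = 8r(6r+3s+4) + 7s(6r+3s+4); both groups contain (6r+3s+4), giving (8r+7s)(6r+3s+4).

(4r+3s)(6r+3s+4)(8r+7s)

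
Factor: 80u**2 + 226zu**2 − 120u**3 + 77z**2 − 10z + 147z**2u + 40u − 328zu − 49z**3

−(7z − 3u − 1)(z − 4u)(7z + 10u − 10)

Group: 7z(−7z**2 + 31zu + z − 12u**2 − 4u) + (10u − 10)(−7z**2 + 31zu + z − 12u**2 − 4u); both groups contain (−7z**2 + 31zu + z − 12u**2 − 4u), so (7z + 10u − 10) is a factor with cofactor −7z**2 + 31zu + z − 12u**2 − 4u.
The cofactor groups again: −7z**2 + 31zu + z − 12u**2 − 4u = −7z(z − 4u) + (3u + 1)(z − 4u); both groups contain (z − 4u), giving −(7z − 3u − 1)(z − 4u).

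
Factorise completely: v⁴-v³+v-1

(v+1)*(v-1)*(v²-v+1)

Group as (v⁴+v) + (-v³-1) = v*(v³+1) - (v³+1).
Both groups share the factor (v³+1).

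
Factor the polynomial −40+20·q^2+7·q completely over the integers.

(4·q−5)·(5·q+8)

Need a pair with product 20·(−40) = −800 and sum 7: that's 32 and −25.
Split the middle term: 20·q^2+32·q − 25·q−40 = 4·q·(5·q+8) − 5·(5·q+8).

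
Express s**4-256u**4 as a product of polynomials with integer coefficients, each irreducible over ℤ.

(s+4u)(s-4u)(s**2+16u**2)

Write as (s**2)² − (16u**2)², then factor s**2-16u**2 once more.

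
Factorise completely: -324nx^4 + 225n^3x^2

Pull out the common factor 9nx^2; 25n^2 - 36x^2 is a difference of squares.

9nx^2(5n + 6x)(5n - 6x)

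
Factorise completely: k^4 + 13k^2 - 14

(k + 1)(k - 1)(k^2 + 14)

Substitute u = k^2 to get a quadratic in u, then factor.
k^2 - 1 is a difference of squares.
k^2 + 14 is irreducible over ℤ (always positive, so no real roots).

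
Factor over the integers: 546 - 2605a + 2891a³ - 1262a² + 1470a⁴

(5a - 1)(6a + 7)(7a + 13)(7a - 6)

Testing divisors of the constant over divisors of the leading coefficient, a = 6/7 is a root, so (7a - 6) is a factor; dividing leaves 210a³ + 593a² + 328a - 91.
Continuing, a = 1/5 is a root, so (5a - 1) is a factor; dividing leaves 42a² + 127a + 91.
The remaining quadratic factors as (7a + 13)(6a + 7).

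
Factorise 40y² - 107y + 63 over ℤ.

(5y - 9)(8y - 7)

Need a pair with product 40·63 = 2520 and sum -107: that's -72 and -35.
Split the middle term: 40y² - 72y - 35y + 63 = 8y(5y - 9) - 7(5y - 9).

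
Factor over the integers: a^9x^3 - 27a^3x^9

a^3x^3(a^2 - 3x^2)(a^4 + 3a^2x^2 + 9x^4)

Factor out a^3x^3 first: what remains is a^6 - 27x^6.
Recognize a difference of cubes with the parts a^2 and 3x^2.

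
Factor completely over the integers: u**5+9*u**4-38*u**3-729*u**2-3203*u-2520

(u+1)*(u+8)*(u-9)*(u**2+9*u+35)

Among the possible rational roots, u = 9 is a root, so (u-9) is a factor; dividing leaves u**4+18*u**3+124*u**2+387*u+280.
Next, u = -1 is a root, so (u+1) divides it; the quotient is u**3+17*u**2+107*u+280.
Continuing, u = -8 is a root, so (u+8) is a factor; dividing leaves u**2+9*u+35.
The quadratic u**2+9*u+35 has discriminant -59 < 0 and is irreducible over ℤ.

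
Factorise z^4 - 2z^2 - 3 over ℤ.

Substitute u = z^2 to get a quadratic in u, then factor.
z^2 + 1 is irreducible over ℤ (sum of squares).
z^2 - 3 is irreducible over ℤ (3 is not a perfect square).

(z^2 + 1)(z^2 - 3)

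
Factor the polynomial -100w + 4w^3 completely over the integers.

Every term has a factor of 4w. Then w^2 - 25 = (w)² − (5)².

4w(w + 5)(w - 5)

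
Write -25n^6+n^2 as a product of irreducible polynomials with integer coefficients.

Every term has a factor of n^2; factoring it out leaves -25n^4+1.
Recognize a difference of squares with the parts 1 and 5n^2.

-n^2(5n^2+1)(5n^2-1)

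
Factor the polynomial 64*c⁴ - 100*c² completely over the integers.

4*c²*(4*c + 5)*(4*c - 5)

Factor out 4*c², leaving 16*c² - 25, which is a difference of two squares.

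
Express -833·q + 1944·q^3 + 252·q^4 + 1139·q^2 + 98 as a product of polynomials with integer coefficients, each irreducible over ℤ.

By the rational root theorem, q = -7/6 is a root, so (6·q + 7) is a factor; dividing leaves 42·q^3 + 275·q^2 - 131·q + 14.
Then q = 2/7 is a root, giving the factor (7·q - 2) and quotient 6·q^2 + 41·q - 7.
The remaining quadratic factors as (6·q - 1)(q + 7).

(6·q + 7)·(6·q - 1)·(7·q - 2)·(q + 7)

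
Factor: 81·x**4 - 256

Write as (9·x**2)² − (16)², then factor 9·x**2 - 16 once more.

(3·x + 4)·(3·x - 4)·(9·x**2 + 16)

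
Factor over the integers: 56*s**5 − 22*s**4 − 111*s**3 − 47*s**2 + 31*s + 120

Trying the rational-root candidates, s = 8/7 is a root, so (7*s − 8) is a factor; dividing leaves 8*s**4 + 6*s**3 − 9*s**2 − 17*s − 15.
Continuing, s = 3/2 is a root, so (2*s − 3) is a factor; dividing leaves 4*s**3 + 9*s**2 + 9*s + 5.
Next, s = −5/4 is a root, so (4*s + 5) divides it; the quotient is s**2 + s + 1.
The quadratic s**2 + s + 1 has discriminant −3 < 0 and is irreducible over ℤ.

(2*s − 3)*(4*s + 5)*(7*s − 8)*(s**2 + s + 1)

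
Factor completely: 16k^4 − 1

(2k)⁴ − (1)⁴ = ((2k)² − (1)²)((2k)² + (1)²); the first factor splits again, the second (4k^2 + 1) is irreducible.

(2k + 1)(2k − 1)(4k^2 + 1)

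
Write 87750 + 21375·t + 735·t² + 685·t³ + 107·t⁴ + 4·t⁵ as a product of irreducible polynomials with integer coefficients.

(4·t + 15)·(t + 13)·(t + 15)·(t² − 5·t + 30)

Trying the rational-root candidates, t = −13 is a root, so (t + 13) divides it; the quotient is 4·t⁴ + 55·t³ − 30·t² + 1125·t + 6750.
Then t = −15 is a root, so (t + 15) is a factor; dividing leaves 4·t³ − 5·t² + 45·t + 450.
Continuing, t = −15/4 is a root, giving the factor (4·t + 15) and quotient t² − 5·t + 30.
The quadratic t² − 5·t + 30 has discriminant −95 < 0 and is irreducible over ℤ.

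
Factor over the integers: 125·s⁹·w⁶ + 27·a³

Recognize a sum of cubes with the parts 3·a and 5·s³·w².

(5·s³·w² + 3·a)·(25·s⁶·w⁴ − 15·s³·a·w² + 9·a²)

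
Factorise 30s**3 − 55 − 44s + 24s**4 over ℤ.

(4s + 5)(6s**3 − 11)

Group as (24s**4 − 44s) + (30s**3 − 55) = 4s(6s**3 − 11) + 5(6s**3 − 11).
Both groups share the factor (6s**3 − 11).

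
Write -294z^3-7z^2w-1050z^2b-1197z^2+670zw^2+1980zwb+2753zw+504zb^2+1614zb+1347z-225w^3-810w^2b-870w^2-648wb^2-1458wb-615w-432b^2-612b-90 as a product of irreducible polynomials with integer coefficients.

-(14z-5w-6b-1)(7z-9w-6)(3z+5w+12b+15)

Group: 3z(-98z^2+161zw+42zb+91z-45w^2-54wb-39w-36b-6) + (5w+12b+15)(-98z^2+161zw+42zb+91z-45w^2-54wb-39w-36b-6); both groups contain (-98z^2+161zw+42zb+91z-45w^2-54wb-39w-36b-6), so (3z+5w+12b+15) is a factor with cofactor -98z^2+161zw+42zb+91z-45w^2-54wb-39w-36b-6.
The cofactor groups again: -98z^2+161zw+42zb+91z-45w^2-54wb-39w-36b-6 = -14z(7z-9w-6) + (5w+6b+1)(7z-9w-6); both groups contain (7z-9w-6), giving -(14z-5w-6b-1)(7z-9w-6).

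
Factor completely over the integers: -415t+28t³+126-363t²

Among the possible rational roots, t = 1/4 is a root, so (4t-1) is a factor; dividing leaves 7t²-89t-126.
The remaining quadratic factors as (7t+9)(t-14).

(4t-1)(7t+9)(t-14)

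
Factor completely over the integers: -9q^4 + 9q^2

-9q^2(q + 1)(q - 1)

Factor out 9q^2 first: what remains is -q^2 + 1.
Recognize a difference of squares with the parts 1 and q.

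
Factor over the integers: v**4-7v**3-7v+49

Group as (v**4-7v) + (-7v**3+49) = v(v**3-7) - 7(v**3-7).
Both groups share the factor (v**3-7).

(v-7)(v**3-7)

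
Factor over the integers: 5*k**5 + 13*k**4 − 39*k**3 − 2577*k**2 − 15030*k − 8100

(5*k + 3)*(k + 5)*(k − 9)*(k**2 + 6*k + 60)

Testing divisors of the constant over divisors of the leading coefficient, k = −3/5 is a root, giving the factor (5*k + 3) and quotient k**4 + 2*k**3 − 9*k**2 − 510*k − 2700.
Next, k = −5 is a root, giving the factor (k + 5) and quotient k**3 − 3*k**2 + 6*k − 540.
Then k = 9 is a root, giving the factor (k − 9) and quotient k**2 + 6*k + 60.
The quadratic k**2 + 6*k + 60 has discriminant −204 < 0 and is irreducible over ℤ.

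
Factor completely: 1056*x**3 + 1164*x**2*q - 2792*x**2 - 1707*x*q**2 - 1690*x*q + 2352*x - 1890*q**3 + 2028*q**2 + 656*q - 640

(11*x - 14*q - 8)*(12*x + 15*q - 8)*(8*x + 9*q - 10)

Group: 12*x*(88*x**2 - 13*x*q - 174*x - 126*q**2 + 68*q + 80) + (15*q - 8)*(88*x**2 - 13*x*q - 174*x - 126*q**2 + 68*q + 80); both groups contain (88*x**2 - 13*x*q - 174*x - 126*q**2 + 68*q + 80), so (12*x + 15*q - 8) is a factor with cofactor 88*x**2 - 13*x*q - 174*x - 126*q**2 + 68*q + 80.
The cofactor groups again: 88*x**2 - 13*x*q - 174*x - 126*q**2 + 68*q + 80 = 11*x*(8*x + 9*q - 10) + (-14*q - 8)*(8*x + 9*q - 10); both groups contain (8*x + 9*q - 10), giving (11*x - 14*q - 8)*(8*x + 9*q - 10).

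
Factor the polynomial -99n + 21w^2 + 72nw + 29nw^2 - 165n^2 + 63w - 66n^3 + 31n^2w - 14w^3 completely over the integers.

-(11n - 7w)(2n - w + 3)(3n + 2w + 3)

Group: 2n(-33n^2 - nw - 33n + 14w^2 + 21w) + (-w + 3)(-33n^2 - nw - 33n + 14w^2 + 21w); both groups contain (-33n^2 - nw - 33n + 14w^2 + 21w), so (2n - w + 3) is a factor with cofactor -33n^2 - nw - 33n + 14w^2 + 21w.
The cofactor groups again: -33n^2 - nw - 33n + 14w^2 + 21w = -11n(3n + 2w + 3) + 7w(3n + 2w + 3); both groups contain (3n + 2w + 3), giving -(11n - 7w)(3n + 2w + 3).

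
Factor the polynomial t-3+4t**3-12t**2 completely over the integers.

Group as (4t**3+t) + (-12t**2-3) = t(4t**2+1) - 3(4t**2+1).
Both groups share the factor (4t**2+1).

(t-3)(4t**2+1)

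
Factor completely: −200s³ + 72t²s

8s(3t − 5s)(3t + 5s)

Pull out the common factor 8s; 9t² − 25s² is a difference of squares.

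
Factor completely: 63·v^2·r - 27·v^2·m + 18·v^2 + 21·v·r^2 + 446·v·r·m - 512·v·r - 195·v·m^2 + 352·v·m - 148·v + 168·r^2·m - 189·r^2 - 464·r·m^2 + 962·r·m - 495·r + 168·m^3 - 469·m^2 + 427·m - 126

(7·r - 3·m + 2)·(9·v + 3·r - 7·m + 7)·(v + 8·m - 9)

Group: 7·r·(9·v^2 + 3·v·r + 65·v·m - 74·v + 24·r·m - 27·r - 56·m^2 + 119·m - 63) + (-3·m + 2)·(9·v^2 + 3·v·r + 65·v·m - 74·v + 24·r·m - 27·r - 56·m^2 + 119·m - 63); both groups contain (9·v^2 + 3·v·r + 65·v·m - 74·v + 24·r·m - 27·r - 56·m^2 + 119·m - 63), so (7·r - 3·m + 2) is a factor with cofactor 9·v^2 + 3·v·r + 65·v·m - 74·v + 24·r·m - 27·r - 56·m^2 + 119·m - 63.
The cofactor groups again: 9·v^2 + 3·v·r + 65·v·m - 74·v + 24·r·m - 27·r - 56·m^2 + 119·m - 63 = 9·v·(v + 8·m - 9) + (3·r - 7·m + 7)·(v + 8·m - 9); both groups contain (v + 8·m - 9), giving (9·v + 3·r - 7·m + 7)·(v + 8·m - 9).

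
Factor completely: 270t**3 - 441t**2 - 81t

9t(5t - 9)(6t + 1)

Pull out the common factor 9t, then factor the remaining trinomial.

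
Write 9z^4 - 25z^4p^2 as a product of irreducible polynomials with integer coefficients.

Factor out z^4 first: what remains is -25p^2 + 9.
Recognize a difference of squares with the parts 3 and 5p.

-z^4(5p + 3)(5p - 3)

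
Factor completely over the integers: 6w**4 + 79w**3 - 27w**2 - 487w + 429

Testing divisors of the constant over divisors of the leading coefficient, w = -13 is a root, giving the factor (w + 13) and quotient 6w**3 + w**2 - 40w + 33.
Then w = 1 is a root, so (w - 1) divides it; the quotient is 6w**2 + 7w - 33.
The remaining quadratic factors as (w + 3)(6w - 11).

(6w - 11)(w + 13)(w + 3)(w - 1)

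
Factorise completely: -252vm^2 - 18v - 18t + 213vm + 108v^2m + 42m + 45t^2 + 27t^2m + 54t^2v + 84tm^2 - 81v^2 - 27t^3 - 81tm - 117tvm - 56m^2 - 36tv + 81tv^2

Group: 3t(-9t^2 - 9tv + 9tm + 9t - 12vm + 9v + 28m^2 - 21m) + (-9v - 2)(-9t^2 - 9tv + 9tm + 9t - 12vm + 9v + 28m^2 - 21m); both groups contain (-9t^2 - 9tv + 9tm + 9t - 12vm + 9v + 28m^2 - 21m), so (3t - 9v - 2) is a factor with cofactor -9t^2 - 9tv + 9tm + 9t - 12vm + 9v + 28m^2 - 21m.
The cofactor groups again: -9t^2 - 9tv + 9tm + 9t - 12vm + 9v + 28m^2 - 21m = -3t(3t + 4m - 3) + (-3v + 7m)(3t + 4m - 3); both groups contain (3t + 4m - 3), giving -(3t + 3v - 7m)(3t + 4m - 3).

-(3t + 3v - 7m)(3t - 9v - 2)(3t + 4m - 3)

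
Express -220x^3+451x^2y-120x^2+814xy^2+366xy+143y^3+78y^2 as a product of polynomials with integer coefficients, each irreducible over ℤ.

-(11x+11y+6)(4x-13y)(5x+y)

Group: 11x(-20x^2+61xy+13y^2) + (11y+6)(-20x^2+61xy+13y^2); both groups contain (-20x^2+61xy+13y^2), so (11x+11y+6) is a factor with cofactor -20x^2+61xy+13y^2.
The cofactor groups again: -20x^2+61xy+13y^2 = -5x(4x-13y) - y(4x-13y); both groups contain (4x-13y), giving -(5x+y)(4x-13y).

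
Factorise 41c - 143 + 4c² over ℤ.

(4c - 11)(c + 13)

Need a pair with product 4·(-143) = -572 and sum 41: that's 52 and -11.
Split the middle term: 4c² + 52c - 11c - 143 = 4c(c + 13) - 11(c + 13).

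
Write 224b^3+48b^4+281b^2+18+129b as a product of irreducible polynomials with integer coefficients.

(3b+2)(4b+1)(4b+3)(b+3)

Testing divisors of the constant over divisors of the leading coefficient, b = −1/4 is a root, so (4b+1) divides it; the quotient is 12b^3+53b^2+57b+18.
Continuing, b = −3 is a root, so (b+3) divides it; the quotient is 12b^2+17b+6.
The remaining quadratic factors as (3b+2)(4b+3).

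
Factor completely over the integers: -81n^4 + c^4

(c + 3n)(c - 3n)(c^2 + 9n^2)

(c)⁴ − (3n)⁴ = ((c)² − (3n)²)((c)² + (3n)²); the first factor splits again, the second (c^2 + 9n^2) is irreducible.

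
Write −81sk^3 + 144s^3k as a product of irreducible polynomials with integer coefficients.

9ks(4s − 3k)(4s + 3k)

Factor out 9sk, leaving 16s^2 − 9k^2, which is a difference of two squares.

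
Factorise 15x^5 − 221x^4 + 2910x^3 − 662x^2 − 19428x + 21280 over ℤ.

Testing divisors of the constant over divisors of the leading coefficient, x = 7/5 is a root, so (5x − 7) divides it; the quotient is 3x^4 − 40x^3 + 526x^2 + 604x − 3040.
Continuing, x = 2 is a root, giving the factor (x − 2) and quotient 3x^3 − 34x^2 + 458x + 1520.
Continuing, x = −8/3 is a root, so (3x + 8) is a factor; dividing leaves x^2 − 14x + 190.
The quadratic x^2 − 14x + 190 has discriminant −564 < 0 and is irreducible over ℤ.

(3x + 8)(5x − 7)(x − 2)(x^2 − 14x + 190)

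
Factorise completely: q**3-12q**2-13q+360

(q+5)(q-8)(q-9)

By the rational root theorem, q = 8 is a root, so (q-8) is a factor; dividing leaves q**2-4q-45.
The remaining quadratic factors as (q-9)(q+5).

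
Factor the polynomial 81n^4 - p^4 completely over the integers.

Write as (9n^2)² − (p^2)², then factor 9n^2 - p^2 once more.

(3n + p)(3n - p)(9n^2 + p^2)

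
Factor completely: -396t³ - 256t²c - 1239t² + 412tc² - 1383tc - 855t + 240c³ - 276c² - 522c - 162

-(4t - 4c + 9)(11t + 12c + 6)(9t + 5c + 3)

Group: 4t(-99t² - 163tc - 87t - 60c² - 66c - 18) + (-4c + 9)(-99t² - 163tc - 87t - 60c² - 66c - 18); both groups contain (-99t² - 163tc - 87t - 60c² - 66c - 18), so (4t - 4c + 9) is a factor with cofactor -99t² - 163tc - 87t - 60c² - 66c - 18.
The cofactor groups again: -99t² - 163tc - 87t - 60c² - 66c - 18 = -9t(11t + 12c + 6) + (-5c - 3)(11t + 12c + 6); both groups contain (11t + 12c + 6), giving -(9t + 5c + 3)(11t + 12c + 6).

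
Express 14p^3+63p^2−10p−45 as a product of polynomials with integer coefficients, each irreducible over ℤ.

Group as (14p^3−10p) + (63p^2−45) = 2p(7p^2−5) + 9(7p^2−5).
Both groups share the factor (7p^2−5).

(2p+9)(7p^2−5)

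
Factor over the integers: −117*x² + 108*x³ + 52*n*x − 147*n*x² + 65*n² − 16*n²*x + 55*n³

(11*n − 12*x + 13)*(5*n + 9*x)*(n − x)

Group: 11*n*(5*n² + 4*n*x − 9*x²) + (−12*x + 13)*(5*n² + 4*n*x − 9*x²); both groups contain (5*n² + 4*n*x − 9*x²), so (11*n − 12*x + 13) is a factor with cofactor 5*n² + 4*n*x − 9*x².
The cofactor groups again: 5*n² + 4*n*x − 9*x² = 5*n*(n − x) + 9*x*(n − x); both groups contain (n − x), giving (5*n + 9*x)*(n − x).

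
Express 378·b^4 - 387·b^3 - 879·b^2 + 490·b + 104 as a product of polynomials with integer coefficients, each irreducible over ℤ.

(3·b + 4)·(3·b - 2)·(6·b + 1)·(7·b - 13)

Trying the rational-root candidates, b = 13/7 is a root, giving the factor (7·b - 13) and quotient 54·b^3 + 45·b^2 - 42·b - 8.
Next, b = 2/3 is a root, so (3·b - 2) is a factor; dividing leaves 18·b^2 + 27·b + 4.
The remaining quadratic factors as (6·b + 1)(3·b + 4).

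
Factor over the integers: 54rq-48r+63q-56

(6r+7)(9q-8)

Group as (54rq-48r) + (63q-56) = 6r(9q-8) + 7(9q-8).
Both groups share the factor (9q-8).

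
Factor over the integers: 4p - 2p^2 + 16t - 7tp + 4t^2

(t - 2p + 4)(4t + p)

Group: 4t(t - 2p + 4) + p(t - 2p + 4); both groups contain (t - 2p + 4).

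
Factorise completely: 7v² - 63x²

7(v + 3x)(v - 3x)

Factor out 7, leaving v² - 9x², which is a difference of two squares.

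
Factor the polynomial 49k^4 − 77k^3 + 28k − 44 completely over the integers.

(7k − 11)(7k^3 + 4)

Group as (49k^4 + 28k) + (−77k^3 − 44) = 7k(7k^3 + 4) − 11(7k^3 + 4).
Both groups share the factor (7k^3 + 4).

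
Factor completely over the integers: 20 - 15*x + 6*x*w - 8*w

Group as (6*x*w - 15*x) + (-8*w + 20) = 3*x*(2*w - 5) - 4*(2*w - 5).
Both groups share the factor (2*w - 5).

(2*w - 5)*(3*x - 4)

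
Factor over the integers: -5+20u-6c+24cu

Group as (24cu-6c) + (20u-5) = 6c(4u-1) + 5(4u-1).
Both groups share the factor (4u-1).

(4u-1)(6c+5)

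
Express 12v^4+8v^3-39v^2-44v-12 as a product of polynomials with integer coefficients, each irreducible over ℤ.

Among the possible rational roots, v = -2/3 is a root, giving the factor (3v+2) and quotient 4v^3-13v-6.
Next, v = 2 is a root, giving the factor (v-2) and quotient 4v^2+8v+3.
The remaining quadratic factors as (2v+3)(2v+1).

(2v+1)(2v+3)(3v+2)(v-2)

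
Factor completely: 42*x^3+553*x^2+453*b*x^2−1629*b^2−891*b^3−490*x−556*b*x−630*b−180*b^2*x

Group: 9*b*(−99*b^2+57*b*x−181*b+6*x^2+79*x−70) + 7*x*(−99*b^2+57*b*x−181*b+6*x^2+79*x−70); both groups contain (−99*b^2+57*b*x−181*b+6*x^2+79*x−70), so (9*b+7*x) is a factor with cofactor −99*b^2+57*b*x−181*b+6*x^2+79*x−70.
The cofactor groups again: −99*b^2+57*b*x−181*b+6*x^2+79*x−70 = −9*b*(11*b+x+14) + (6*x−5)*(11*b+x+14); both groups contain (11*b+x+14), giving −(9*b−6*x+5)*(11*b+x+14).

−(11*b+x+14)*(9*b+7*x)*(9*b−6*x+5)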